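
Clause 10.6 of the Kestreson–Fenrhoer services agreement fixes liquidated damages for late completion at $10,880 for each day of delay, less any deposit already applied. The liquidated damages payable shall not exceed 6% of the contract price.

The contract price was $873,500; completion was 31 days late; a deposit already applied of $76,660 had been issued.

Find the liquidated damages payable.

Per-day damages: 31 × $10,880 = $337,280
Less deposit already applied: $337,280 − $76,660 = $260,620
Cap: 6% of $873,500 = $52,410
Cap at $52,410: $260,620 exceeds the cap → $52,410

$52,410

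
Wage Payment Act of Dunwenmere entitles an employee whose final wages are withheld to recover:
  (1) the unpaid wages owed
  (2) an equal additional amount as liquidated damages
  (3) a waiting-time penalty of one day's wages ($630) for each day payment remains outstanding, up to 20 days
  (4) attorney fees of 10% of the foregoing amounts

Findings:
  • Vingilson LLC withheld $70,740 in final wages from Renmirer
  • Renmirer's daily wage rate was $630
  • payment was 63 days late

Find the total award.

$169,488

Liquidated damages (equal amount): $70,740
Penalty days: min(63, 20) = 20
Waiting-time penalty: 20 × $630 = $12,600
Subtotal: $70,740 + $70,740 + $12,600 = $154,080
Attorney fees: 10% of $154,080 = $15,408
Total award: $154,080 + $15,408 = $169,488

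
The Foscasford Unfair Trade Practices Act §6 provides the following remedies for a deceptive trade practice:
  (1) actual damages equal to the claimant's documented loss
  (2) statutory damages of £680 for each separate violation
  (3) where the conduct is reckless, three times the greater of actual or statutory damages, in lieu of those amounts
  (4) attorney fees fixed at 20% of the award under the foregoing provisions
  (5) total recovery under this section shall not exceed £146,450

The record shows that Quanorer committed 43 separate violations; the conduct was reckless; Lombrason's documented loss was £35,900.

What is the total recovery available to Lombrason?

£129,240

Statutory damages: 43 × £680 = £29,240
Greater of actual damages (£35,900) or statutory damages (£29,240): £35,900
Trebled: 3 × £35,900 = £107,700
Attorney fees: 20% of £107,700 = £21,540
Total before cap: £107,700 + £21,540 = £129,240
Cap at £146,450: £129,240 is within the cap, no reduction.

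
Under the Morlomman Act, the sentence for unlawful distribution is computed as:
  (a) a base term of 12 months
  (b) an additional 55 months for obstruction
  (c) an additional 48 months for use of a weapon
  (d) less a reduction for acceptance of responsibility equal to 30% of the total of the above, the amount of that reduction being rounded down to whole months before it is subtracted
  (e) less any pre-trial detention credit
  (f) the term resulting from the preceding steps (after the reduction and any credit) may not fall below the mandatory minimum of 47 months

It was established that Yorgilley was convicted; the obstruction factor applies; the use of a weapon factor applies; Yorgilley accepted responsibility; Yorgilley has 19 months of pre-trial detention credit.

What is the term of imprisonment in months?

Obstruction enhancement: +55 months
Use of a weapon enhancement: +48 months
Adjusted term: 12 months + 55 months + 48 months = 115 months
Acceptance of responsibility reduction: 30% of 115 months = 34 months (rounded down)
After reduction: 115 − 34 = 81 months
Less pre-trial detention credit: 81 months − 19 months = 62 months
Minimum 47 months: 62 months meets the minimum, no increase.

62 months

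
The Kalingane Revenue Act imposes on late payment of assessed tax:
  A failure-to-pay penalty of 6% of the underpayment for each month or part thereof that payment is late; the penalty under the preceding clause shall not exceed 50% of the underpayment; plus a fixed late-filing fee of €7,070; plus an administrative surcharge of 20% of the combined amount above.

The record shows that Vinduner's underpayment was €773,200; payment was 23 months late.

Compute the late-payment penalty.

€472,404

Accrued rate: 6% × 23 = 138%, capped at 50% → 50%
Failure-to-pay penalty: 50% of €773,200 = €386,600
Penalty before surcharge: €386,600 + €7,070 = €393,670
Administrative surcharge: 20% of €393,670 = €78,734
Total penalty: €393,670 + €78,734 = €472,404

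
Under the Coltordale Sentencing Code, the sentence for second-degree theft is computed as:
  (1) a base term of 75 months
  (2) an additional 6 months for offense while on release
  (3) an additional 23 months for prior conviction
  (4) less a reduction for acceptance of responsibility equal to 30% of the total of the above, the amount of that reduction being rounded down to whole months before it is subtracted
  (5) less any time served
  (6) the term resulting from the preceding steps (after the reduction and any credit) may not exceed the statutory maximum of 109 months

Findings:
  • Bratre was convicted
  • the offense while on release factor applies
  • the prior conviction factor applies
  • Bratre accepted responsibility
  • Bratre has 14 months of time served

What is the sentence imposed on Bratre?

Sentence: 59 months

Offense while on release enhancement: +6 months
Prior conviction enhancement: +23 months
Adjusted term: 75 months + 6 months + 23 months = 104 months
Acceptance of responsibility reduction: 30% of 104 months = 31 months (rounded down)
After reduction: 104 − 31 = 73 months
Less time served: 73 months − 14 months = 59 months
Cap at 109 months: 59 months is within the cap, no reduction.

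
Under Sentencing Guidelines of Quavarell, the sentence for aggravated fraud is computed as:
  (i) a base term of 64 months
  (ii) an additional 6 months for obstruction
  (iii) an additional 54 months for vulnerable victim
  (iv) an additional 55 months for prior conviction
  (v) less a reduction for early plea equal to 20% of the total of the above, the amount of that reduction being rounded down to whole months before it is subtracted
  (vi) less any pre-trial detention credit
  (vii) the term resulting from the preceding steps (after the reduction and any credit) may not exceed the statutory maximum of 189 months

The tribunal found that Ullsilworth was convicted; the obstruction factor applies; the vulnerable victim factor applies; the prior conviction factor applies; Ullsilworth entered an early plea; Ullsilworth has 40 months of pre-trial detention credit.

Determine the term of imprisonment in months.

104 months

Obstruction enhancement: +6 months
Vulnerable victim enhancement: +54 months
Prior conviction enhancement: +55 months
Adjusted term: 64 months + 6 months + 54 months + 55 months = 179 months
Early plea reduction: 20% of 179 months = 35 months (rounded down)
After reduction: 179 − 35 = 144 months
Less pre-trial detention credit: 144 months − 40 months = 104 months
Cap at 189 months: 104 months is within the cap, no reduction.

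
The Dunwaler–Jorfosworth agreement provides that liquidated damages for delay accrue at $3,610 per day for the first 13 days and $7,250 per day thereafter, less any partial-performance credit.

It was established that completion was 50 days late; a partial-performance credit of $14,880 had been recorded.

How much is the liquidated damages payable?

First 13 days: 13 × $3,610 = $46,930
Remaining days: (50 − 13) × $7,250 = $268,250
Accrued per-day damages: $46,930 + $268,250 = $315,180
Less partial-performance credit: $315,180 − $14,880 = $300,300

$300,300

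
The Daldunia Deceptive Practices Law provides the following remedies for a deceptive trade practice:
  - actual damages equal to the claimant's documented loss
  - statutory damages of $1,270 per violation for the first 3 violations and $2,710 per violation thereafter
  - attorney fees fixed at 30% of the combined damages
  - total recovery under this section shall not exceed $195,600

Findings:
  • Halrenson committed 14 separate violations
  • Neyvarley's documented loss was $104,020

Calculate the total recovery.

$178,932

First 3 violations: 3 × $1,270 = $3,810
Remaining violations: (14 − 3) × $2,710 = $29,810
Statutory damages: $3,810 + $29,810 = $33,620
Combined damages: $104,020 + $33,620 = $137,640
Attorney fees: 30% of $137,640 = $41,292
Total before cap: $137,640 + $41,292 = $178,932
Cap at $195,600: $178,932 is within the cap, no reduction.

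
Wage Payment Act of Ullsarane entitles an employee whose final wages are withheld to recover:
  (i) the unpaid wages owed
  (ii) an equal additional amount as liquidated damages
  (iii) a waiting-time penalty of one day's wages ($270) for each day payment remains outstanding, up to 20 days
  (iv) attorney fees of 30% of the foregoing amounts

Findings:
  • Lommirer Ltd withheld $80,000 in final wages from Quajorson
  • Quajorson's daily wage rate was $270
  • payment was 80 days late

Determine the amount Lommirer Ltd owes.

$215,020

Liquidated damages (equal amount): $80,000
Penalty days: min(80, 20) = 20
Waiting-time penalty: 20 × $270 = $5,400
Subtotal: $80,000 + $80,000 + $5,400 = $165,400
Attorney fees: 30% of $165,400 = $49,620
Total award: $165,400 + $49,620 = $215,020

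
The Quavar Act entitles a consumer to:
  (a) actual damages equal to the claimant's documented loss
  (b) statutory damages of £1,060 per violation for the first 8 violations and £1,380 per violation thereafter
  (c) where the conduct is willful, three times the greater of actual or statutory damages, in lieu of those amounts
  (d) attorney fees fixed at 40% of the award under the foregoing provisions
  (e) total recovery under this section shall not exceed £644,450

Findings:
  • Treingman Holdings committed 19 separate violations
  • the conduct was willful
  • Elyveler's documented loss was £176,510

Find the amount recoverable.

£644,450

First 8 violations: 8 × £1,060 = £8,480
Remaining violations: (19 − 8) × £1,380 = £15,180
Statutory damages: £8,480 + £15,180 = £23,660
Greater of actual damages (£176,510) or statutory damages (£23,660): £176,510
Trebled: 3 × £176,510 = £529,530
Attorney fees: 40% of £529,530 = £211,812
Total before cap: £529,530 + £211,812 = £741,342
Cap at £644,450: £741,342 exceeds the cap → £644,450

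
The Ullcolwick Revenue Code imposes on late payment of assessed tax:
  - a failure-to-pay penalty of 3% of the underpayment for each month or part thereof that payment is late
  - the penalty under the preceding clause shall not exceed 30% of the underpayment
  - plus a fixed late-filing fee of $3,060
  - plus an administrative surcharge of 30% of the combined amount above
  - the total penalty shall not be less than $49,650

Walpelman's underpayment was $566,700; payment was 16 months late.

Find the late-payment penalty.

Accrued rate: 3% × 16 = 48%, capped at 30% → 30%
Failure-to-pay penalty: 30% of $566,700 = $170,010
Penalty before surcharge: $170,010 + $3,060 = $173,070
Administrative surcharge: 30% of $173,070 = $51,921
Total penalty: $173,070 + $51,921 = $224,991
Minimum $49,650: $224,991 meets the minimum, no increase.

$224,991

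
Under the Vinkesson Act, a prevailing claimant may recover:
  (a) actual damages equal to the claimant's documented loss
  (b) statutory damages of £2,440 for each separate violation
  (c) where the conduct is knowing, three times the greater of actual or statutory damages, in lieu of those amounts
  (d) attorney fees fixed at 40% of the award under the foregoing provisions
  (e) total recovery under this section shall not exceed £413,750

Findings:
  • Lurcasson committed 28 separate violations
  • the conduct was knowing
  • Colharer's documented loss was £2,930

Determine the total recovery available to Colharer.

£286,944

Statutory damages: 28 × £2,440 = £68,320
Greater of actual damages (£2,930) or statutory damages (£68,320): £68,320
Trebled: 3 × £68,320 = £204,960
Attorney fees: 40% of £204,960 = £81,984
Total before cap: £204,960 + £81,984 = £286,944
Cap at £413,750: £286,944 is within the cap, no reduction.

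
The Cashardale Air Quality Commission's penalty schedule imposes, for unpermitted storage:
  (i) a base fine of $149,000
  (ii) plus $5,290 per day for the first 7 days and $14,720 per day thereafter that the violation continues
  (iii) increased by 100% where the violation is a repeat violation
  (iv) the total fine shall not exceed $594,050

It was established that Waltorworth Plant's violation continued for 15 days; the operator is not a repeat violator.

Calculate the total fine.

$303,790

First 7 days: 7 × $5,290 = $37,030
Remaining days: (15 − 7) × $14,720 = $117,760
Per-day component: $37,030 + $117,760 = $154,790
Base plus per-day: $149,000 + $154,790 = $303,790
The operator is not a repeat violator: no 100% increase.
Cap at $594,050: $303,790 is within the cap, no reduction.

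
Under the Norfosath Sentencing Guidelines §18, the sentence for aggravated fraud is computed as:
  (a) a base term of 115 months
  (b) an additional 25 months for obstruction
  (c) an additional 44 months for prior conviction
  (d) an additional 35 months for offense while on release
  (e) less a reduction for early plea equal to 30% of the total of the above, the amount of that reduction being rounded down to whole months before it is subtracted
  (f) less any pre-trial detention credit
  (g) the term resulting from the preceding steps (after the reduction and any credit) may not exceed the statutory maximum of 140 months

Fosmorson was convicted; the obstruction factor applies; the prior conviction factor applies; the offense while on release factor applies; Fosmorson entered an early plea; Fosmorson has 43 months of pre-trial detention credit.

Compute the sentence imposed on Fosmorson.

Obstruction enhancement: +25 months
Prior conviction enhancement: +44 months
Offense while on release enhancement: +35 months
Adjusted term: 115 months + 25 months + 44 months + 35 months = 219 months
Early plea reduction: 30% of 219 months = 65 months (rounded down)
After reduction: 219 − 65 = 154 months
Less pre-trial detention credit: 154 months − 43 months = 111 months
Cap at 140 months: 111 months is within the cap, no reduction.

111 months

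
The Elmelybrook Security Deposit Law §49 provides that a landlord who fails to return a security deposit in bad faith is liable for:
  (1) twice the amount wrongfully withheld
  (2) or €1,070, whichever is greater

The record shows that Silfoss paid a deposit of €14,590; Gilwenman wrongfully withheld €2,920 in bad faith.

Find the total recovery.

€5,840

Doubled: 2 × €2,920 = €5,840
Minimum €1,070: €5,840 meets the minimum, no increase.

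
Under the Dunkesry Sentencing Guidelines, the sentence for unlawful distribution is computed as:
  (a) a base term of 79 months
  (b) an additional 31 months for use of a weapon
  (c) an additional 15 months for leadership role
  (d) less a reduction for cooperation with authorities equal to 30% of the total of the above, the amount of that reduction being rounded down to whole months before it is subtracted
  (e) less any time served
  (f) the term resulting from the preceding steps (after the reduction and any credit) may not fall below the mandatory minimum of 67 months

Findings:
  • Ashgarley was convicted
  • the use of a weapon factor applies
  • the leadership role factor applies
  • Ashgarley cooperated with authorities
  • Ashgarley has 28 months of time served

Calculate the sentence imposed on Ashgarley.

67 months

Use of a weapon enhancement: +31 months
Leadership role enhancement: +15 months
Adjusted term: 79 months + 31 months + 15 months = 125 months
Cooperation with authorities reduction: 30% of 125 months = 37 months (rounded down)
After reduction: 125 − 37 = 88 months
Less time served: 88 months − 28 months = 60 months
Minimum 67 months: 60 months is below the minimum → 67 months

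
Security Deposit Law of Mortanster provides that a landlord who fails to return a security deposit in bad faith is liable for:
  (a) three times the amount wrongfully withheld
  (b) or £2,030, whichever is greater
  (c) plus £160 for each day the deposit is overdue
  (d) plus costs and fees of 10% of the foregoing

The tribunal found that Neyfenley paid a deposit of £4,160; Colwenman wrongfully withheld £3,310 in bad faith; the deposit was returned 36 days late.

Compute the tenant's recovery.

Trebled: 3 × £3,310 = £9,930
Minimum £2,030: £9,930 meets the minimum, no increase.
Late-return penalty: 36 × £160 = £5,760
Damages plus late penalty: £9,930 + £5,760 = £15,690
Costs and fees: 10% of £15,690 = £1,569
Total recovery: £15,690 + £1,569 = £17,259

£17,259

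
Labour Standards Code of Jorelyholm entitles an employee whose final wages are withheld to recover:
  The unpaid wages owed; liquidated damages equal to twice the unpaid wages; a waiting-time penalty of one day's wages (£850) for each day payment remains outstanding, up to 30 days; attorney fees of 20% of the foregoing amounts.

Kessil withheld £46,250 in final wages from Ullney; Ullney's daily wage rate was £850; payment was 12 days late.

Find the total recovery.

£178,740

Doubled: 2 × £46,250 = £92,500
Penalty days: min(12, 30) = 12
Waiting-time penalty: 12 × £850 = £10,200
Subtotal: £46,250 + £92,500 + £10,200 = £148,950
Attorney fees: 20% of £148,950 = £29,790
Total award: £148,950 + £29,790 = £178,740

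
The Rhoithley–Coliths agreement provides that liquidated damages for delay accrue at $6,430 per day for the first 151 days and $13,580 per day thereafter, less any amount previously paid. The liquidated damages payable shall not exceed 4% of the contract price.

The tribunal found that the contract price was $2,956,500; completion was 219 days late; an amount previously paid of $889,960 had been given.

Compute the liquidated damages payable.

$118,260

First 151 days: 151 × $6,430 = $970,930
Remaining days: (219 − 151) × $13,580 = $923,440
Accrued per-day damages: $970,930 + $923,440 = $1,894,370
Less amount previously paid: $1,894,370 − $889,960 = $1,004,410
Cap: 4% of $2,956,500 = $118,260
Cap at $118,260: $1,004,410 exceeds the cap → $118,260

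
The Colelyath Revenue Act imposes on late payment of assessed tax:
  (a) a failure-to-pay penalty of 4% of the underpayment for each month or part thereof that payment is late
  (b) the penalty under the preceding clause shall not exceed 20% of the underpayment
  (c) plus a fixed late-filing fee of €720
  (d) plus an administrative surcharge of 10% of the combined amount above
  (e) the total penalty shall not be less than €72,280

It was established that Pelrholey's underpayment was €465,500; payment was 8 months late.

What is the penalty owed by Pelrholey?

Penalty: €103,202

Accrued rate: 4% × 8 = 32%, capped at 20% → 20%
Failure-to-pay penalty: 20% of €465,500 = €93,100
Penalty before surcharge: €93,100 + €720 = €93,820
Administrative surcharge: 10% of €93,820 = €9,382
Total penalty: €93,820 + €9,382 = €103,202
Minimum €72,280: €103,202 meets the minimum, no increase.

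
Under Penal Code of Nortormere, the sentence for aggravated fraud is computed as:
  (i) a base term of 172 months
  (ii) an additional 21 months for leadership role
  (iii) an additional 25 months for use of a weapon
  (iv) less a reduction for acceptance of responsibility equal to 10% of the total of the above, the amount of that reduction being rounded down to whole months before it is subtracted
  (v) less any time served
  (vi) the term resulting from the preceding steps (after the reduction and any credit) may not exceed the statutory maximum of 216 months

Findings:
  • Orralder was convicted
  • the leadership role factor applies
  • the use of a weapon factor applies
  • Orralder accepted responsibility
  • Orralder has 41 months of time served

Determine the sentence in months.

Leadership role enhancement: +21 months
Use of a weapon enhancement: +25 months
Adjusted term: 172 months + 21 months + 25 months = 218 months
Acceptance of responsibility reduction: 10% of 218 months = 21 months (rounded down)
After reduction: 218 − 21 = 197 months
Less time served: 197 months − 41 months = 156 months
Cap at 216 months: 156 months is within the cap, no reduction.

Sentence: 156 months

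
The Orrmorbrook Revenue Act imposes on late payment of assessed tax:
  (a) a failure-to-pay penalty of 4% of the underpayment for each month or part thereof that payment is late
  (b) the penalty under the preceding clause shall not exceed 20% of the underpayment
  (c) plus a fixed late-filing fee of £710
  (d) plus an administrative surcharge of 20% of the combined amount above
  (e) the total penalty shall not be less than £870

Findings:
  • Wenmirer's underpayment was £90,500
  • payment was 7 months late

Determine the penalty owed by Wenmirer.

Accrued rate: 4% × 7 = 28%, capped at 20% → 20%
Failure-to-pay penalty: 20% of £90,500 = £18,100
Penalty before surcharge: £18,100 + £710 = £18,810
Administrative surcharge: 20% of £18,810 = £3,762
Total penalty: £18,810 + £3,762 = £22,572
Minimum £870: £22,572 meets the minimum, no increase.

Penalty: £22,572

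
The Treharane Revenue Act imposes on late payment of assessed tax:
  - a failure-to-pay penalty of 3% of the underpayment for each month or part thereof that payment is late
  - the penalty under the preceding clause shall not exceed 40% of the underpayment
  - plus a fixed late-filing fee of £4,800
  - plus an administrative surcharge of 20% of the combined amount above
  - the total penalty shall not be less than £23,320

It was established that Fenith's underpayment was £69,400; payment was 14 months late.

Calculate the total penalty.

Accrued rate: 3% × 14 = 42%, capped at 40% → 40%
Failure-to-pay penalty: 40% of £69,400 = £27,760
Penalty before surcharge: £27,760 + £4,800 = £32,560
Administrative surcharge: 20% of £32,560 = £6,512
Total penalty: £32,560 + £6,512 = £39,072
Minimum £23,320: £39,072 meets the minimum, no increase.

£39,072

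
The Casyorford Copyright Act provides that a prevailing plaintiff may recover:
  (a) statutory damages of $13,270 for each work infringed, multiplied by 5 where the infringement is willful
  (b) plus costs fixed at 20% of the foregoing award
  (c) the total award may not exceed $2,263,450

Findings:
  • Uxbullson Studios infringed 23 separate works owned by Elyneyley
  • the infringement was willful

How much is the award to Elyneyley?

$1,831,260

Statutory damages: 23 × $13,270 = $305,210
Multiplied by 5: 5 × $305,210 = $1,526,050
Costs: 20% of $1,526,050 = $305,210
Award plus costs: $1,526,050 + $305,210 = $1,831,260
Cap at $2,263,450: $1,831,260 is within the cap, no reduction.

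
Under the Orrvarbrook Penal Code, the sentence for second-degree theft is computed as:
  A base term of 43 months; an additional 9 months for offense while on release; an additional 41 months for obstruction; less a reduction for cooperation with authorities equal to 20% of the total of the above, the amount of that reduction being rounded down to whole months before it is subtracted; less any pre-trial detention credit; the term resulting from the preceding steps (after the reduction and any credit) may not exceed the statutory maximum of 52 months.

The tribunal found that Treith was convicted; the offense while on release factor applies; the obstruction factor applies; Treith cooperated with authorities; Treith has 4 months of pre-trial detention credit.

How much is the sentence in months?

52 months

Offense while on release enhancement: +9 months
Obstruction enhancement: +41 months
Adjusted term: 43 months + 9 months + 41 months = 93 months
Cooperation with authorities reduction: 20% of 93 months = 18 months (rounded down)
After reduction: 93 − 18 = 75 months
Less pre-trial detention credit: 75 months − 4 months = 71 months
Cap at 52 months: 71 months exceeds the cap → 52 months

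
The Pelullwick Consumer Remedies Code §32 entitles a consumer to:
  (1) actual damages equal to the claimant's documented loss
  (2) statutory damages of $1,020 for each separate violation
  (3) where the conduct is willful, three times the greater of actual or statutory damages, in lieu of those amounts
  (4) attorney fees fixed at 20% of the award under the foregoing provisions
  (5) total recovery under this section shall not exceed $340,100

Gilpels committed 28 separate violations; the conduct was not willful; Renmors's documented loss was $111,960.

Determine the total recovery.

$168,624

Statutory damages: 28 × $1,020 = $28,560
Conduct not willful: the in-lieu enhancement does not apply.
Actual plus statutory damages: $111,960 + $28,560 = $140,520
Attorney fees: 20% of $140,520 = $28,104
Total before cap: $140,520 + $28,104 = $168,624
Cap at $340,100: $168,624 is within the cap, no reduction.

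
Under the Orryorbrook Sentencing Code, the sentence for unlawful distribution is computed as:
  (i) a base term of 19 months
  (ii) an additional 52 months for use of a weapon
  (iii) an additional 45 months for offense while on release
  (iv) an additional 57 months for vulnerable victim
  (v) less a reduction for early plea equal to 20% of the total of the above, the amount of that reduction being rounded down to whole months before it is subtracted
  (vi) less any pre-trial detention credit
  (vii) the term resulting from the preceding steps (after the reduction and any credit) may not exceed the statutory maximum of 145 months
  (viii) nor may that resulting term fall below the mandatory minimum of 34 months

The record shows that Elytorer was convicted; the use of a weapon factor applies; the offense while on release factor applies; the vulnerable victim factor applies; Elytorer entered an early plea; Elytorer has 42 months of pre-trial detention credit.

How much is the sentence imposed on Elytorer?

Use of a weapon enhancement: +52 months
Offense while on release enhancement: +45 months
Vulnerable victim enhancement: +57 months
Adjusted term: 19 months + 52 months + 45 months + 57 months = 173 months
Early plea reduction: 20% of 173 months = 34 months (rounded down)
After reduction: 173 − 34 = 139 months
Less pre-trial detention credit: 139 months − 42 months = 97 months
Cap at 145 months: 97 months is within the cap, no reduction.
Minimum 34 months: 97 months meets the minimum, no increase.

97 months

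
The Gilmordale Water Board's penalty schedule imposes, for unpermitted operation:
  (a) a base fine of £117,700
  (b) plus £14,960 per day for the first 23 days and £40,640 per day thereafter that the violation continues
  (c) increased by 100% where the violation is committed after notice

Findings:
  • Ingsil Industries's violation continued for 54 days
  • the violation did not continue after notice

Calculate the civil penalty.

First 23 days: 23 × £14,960 = £344,080
Remaining days: (54 − 23) × £40,640 = £1,259,840
Per-day component: £344,080 + £1,259,840 = £1,603,920
Base plus per-day: £117,700 + £1,603,920 = £1,721,620
The violation did not continue after notice: no 100% increase.

£1,721,620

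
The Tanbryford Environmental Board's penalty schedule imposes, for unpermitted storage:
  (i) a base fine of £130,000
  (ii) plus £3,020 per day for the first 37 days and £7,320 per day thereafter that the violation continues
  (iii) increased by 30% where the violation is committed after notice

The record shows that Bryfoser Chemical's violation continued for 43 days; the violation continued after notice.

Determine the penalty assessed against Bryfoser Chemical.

£371,358

First 37 days: 37 × £3,020 = £111,740
Remaining days: (43 − 37) × £7,320 = £43,920
Per-day component: £111,740 + £43,920 = £155,660
Base plus per-day: £130,000 + £155,660 = £285,660
Enhancement: 30% of £285,660 = £85,698
Enhanced fine: £285,660 + £85,698 = £371,358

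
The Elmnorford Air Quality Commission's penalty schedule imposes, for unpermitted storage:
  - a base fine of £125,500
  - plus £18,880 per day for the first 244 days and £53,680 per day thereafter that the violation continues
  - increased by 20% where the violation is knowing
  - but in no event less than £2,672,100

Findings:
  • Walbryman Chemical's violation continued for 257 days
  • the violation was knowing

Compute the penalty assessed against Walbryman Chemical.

£6,516,072

First 244 days: 244 × £18,880 = £4,606,720
Remaining days: (257 − 244) × £53,680 = £697,840
Per-day component: £4,606,720 + £697,840 = £5,304,560
Base plus per-day: £125,500 + £5,304,560 = £5,430,060
Enhancement: 20% of £5,430,060 = £1,086,012
Enhanced fine: £5,430,060 + £1,086,012 = £6,516,072
Minimum £2,672,100: £6,516,072 meets the minimum, no increase.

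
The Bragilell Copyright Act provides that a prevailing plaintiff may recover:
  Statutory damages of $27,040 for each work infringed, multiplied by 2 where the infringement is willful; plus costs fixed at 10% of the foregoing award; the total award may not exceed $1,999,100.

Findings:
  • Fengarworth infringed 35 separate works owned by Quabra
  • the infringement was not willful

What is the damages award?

$1,041,040

Statutory damages: 35 × $27,040 = $946,400
Infringement not willful: no ×2 enhancement.
Costs: 10% of $946,400 = $94,640
Award plus costs: $946,400 + $94,640 = $1,041,040
Cap at $1,999,100: $1,041,040 is within the cap, no reduction.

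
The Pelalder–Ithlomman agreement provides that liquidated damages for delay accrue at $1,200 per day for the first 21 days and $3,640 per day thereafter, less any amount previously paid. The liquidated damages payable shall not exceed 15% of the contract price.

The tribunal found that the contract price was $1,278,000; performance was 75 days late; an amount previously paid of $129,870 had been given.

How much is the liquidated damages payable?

$91,890

First 21 days: 21 × $1,200 = $25,200
Remaining days: (75 − 21) × $3,640 = $196,560
Accrued per-day damages: $25,200 + $196,560 = $221,760
Less amount previously paid: $221,760 − $129,870 = $91,890
Cap: 15% of $1,278,000 = $191,700
Cap at $191,700: $91,890 is within the cap, no reduction.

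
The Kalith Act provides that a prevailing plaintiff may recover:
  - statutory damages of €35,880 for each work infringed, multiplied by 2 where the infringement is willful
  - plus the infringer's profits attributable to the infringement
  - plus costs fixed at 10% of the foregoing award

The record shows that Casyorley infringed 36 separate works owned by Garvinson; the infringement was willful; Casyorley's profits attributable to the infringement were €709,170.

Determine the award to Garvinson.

Statutory damages: 36 × €35,880 = €1,291,680
Doubled: 2 × €1,291,680 = €2,583,360
Combined award: €2,583,360 + €709,170 = €3,292,530
Costs: 10% of €3,292,530 = €329,253
Award plus costs: €3,292,530 + €329,253 = €3,621,783

€3,621,783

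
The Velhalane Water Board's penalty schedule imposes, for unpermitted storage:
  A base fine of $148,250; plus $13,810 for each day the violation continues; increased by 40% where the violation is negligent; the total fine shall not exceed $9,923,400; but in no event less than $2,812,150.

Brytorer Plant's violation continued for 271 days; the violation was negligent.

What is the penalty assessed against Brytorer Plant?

Per-day component: 271 × $13,810 = $3,742,510
Base plus per-day: $148,250 + $3,742,510 = $3,890,760
Enhancement: 40% of $3,890,760 = $1,556,304
Enhanced fine: $3,890,760 + $1,556,304 = $5,447,064
Cap at $9,923,400: $5,447,064 is within the cap, no reduction.
Minimum $2,812,150: $5,447,064 meets the minimum, no increase.

$5,447,064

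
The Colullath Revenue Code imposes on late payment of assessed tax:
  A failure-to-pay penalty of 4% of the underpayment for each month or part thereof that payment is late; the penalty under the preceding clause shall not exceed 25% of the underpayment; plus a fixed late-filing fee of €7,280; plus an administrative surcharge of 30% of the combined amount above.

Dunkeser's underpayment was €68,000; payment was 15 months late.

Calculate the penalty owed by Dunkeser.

Accrued rate: 4% × 15 = 60%, capped at 25% → 25%
Failure-to-pay penalty: 25% of €68,000 = €17,000
Penalty before surcharge: €17,000 + €7,280 = €24,280
Administrative surcharge: 30% of €24,280 = €7,284
Total penalty: €24,280 + €7,284 = €31,564

Penalty: €31,564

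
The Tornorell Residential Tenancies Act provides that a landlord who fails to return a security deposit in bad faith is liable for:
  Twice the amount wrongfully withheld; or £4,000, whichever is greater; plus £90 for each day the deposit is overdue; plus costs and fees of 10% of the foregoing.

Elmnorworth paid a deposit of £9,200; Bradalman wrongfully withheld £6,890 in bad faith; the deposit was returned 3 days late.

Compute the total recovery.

£15,455

Doubled: 2 × £6,890 = £13,780
Minimum £4,000: £13,780 meets the minimum, no increase.
Late-return penalty: 3 × £90 = £270
Damages plus late penalty: £13,780 + £270 = £14,050
Costs and fees: 10% of £14,050 = £1,405
Total recovery: £14,050 + £1,405 = £15,455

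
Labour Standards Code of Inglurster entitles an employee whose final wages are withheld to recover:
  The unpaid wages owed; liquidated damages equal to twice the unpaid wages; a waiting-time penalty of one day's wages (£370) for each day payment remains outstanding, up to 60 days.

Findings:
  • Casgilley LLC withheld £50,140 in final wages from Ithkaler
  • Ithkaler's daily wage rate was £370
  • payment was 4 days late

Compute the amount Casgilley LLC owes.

Doubled: 2 × £50,140 = £100,280
Penalty days: min(4, 60) = 4
Waiting-time penalty: 4 × £370 = £1,480
Total award: £50,140 + £100,280 + £1,480 = £151,900

£151,900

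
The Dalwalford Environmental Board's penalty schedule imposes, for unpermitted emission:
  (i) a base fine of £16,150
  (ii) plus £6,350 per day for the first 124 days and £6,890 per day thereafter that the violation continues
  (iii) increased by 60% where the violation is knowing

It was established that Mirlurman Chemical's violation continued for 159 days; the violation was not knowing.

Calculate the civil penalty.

£1,044,700

First 124 days: 124 × £6,350 = £787,400
Remaining days: (159 − 124) × £6,890 = £241,150
Per-day component: £787,400 + £241,150 = £1,028,550
Base plus per-day: £16,150 + £1,028,550 = £1,044,700
The violation was not knowing: no 60% increase.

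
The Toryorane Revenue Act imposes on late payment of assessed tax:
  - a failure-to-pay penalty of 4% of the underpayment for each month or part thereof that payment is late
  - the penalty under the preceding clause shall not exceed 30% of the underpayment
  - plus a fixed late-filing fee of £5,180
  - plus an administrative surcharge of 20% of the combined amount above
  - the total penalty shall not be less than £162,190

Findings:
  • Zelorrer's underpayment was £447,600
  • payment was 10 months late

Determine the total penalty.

Accrued rate: 4% × 10 = 40%, capped at 30% → 30%
Failure-to-pay penalty: 30% of £447,600 = £134,280
Penalty before surcharge: £134,280 + £5,180 = £139,460
Administrative surcharge: 20% of £139,460 = £27,892
Total penalty: £139,460 + £27,892 = £167,352
Minimum £162,190: £167,352 meets the minimum, no increase.

£167,352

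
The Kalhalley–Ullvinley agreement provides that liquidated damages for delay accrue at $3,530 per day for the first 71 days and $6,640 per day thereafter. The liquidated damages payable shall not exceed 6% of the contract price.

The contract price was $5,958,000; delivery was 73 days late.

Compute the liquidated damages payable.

First 71 days: 71 × $3,530 = $250,630
Remaining days: (73 − 71) × $6,640 = $13,280
Accrued per-day damages: $250,630 + $13,280 = $263,910
Cap: 6% of $5,958,000 = $357,480
Cap at $357,480: $263,910 is within the cap, no reduction.

$263,910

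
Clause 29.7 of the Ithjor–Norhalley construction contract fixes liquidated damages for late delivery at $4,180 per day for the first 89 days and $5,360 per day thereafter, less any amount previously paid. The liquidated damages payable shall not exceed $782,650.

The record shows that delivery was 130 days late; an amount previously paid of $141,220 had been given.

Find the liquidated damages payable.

$450,560

First 89 days: 89 × $4,180 = $372,020
Remaining days: (130 − 89) × $5,360 = $219,760
Accrued per-day damages: $372,020 + $219,760 = $591,780
Less amount previously paid: $591,780 − $141,220 = $450,560
Cap at $782,650: $450,560 is within the cap, no reduction.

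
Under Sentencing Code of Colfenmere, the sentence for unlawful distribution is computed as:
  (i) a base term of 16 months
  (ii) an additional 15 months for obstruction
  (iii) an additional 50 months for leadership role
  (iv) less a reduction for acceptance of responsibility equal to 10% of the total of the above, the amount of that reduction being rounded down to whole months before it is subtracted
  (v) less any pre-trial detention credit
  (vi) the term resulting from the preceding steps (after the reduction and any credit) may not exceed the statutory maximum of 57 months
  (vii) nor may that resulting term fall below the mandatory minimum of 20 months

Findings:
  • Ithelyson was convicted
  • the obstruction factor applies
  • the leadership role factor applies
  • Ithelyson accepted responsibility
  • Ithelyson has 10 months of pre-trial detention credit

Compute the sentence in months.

Obstruction enhancement: +15 months
Leadership role enhancement: +50 months
Adjusted term: 16 months + 15 months + 50 months = 81 months
Acceptance of responsibility reduction: 10% of 81 months = 8 months (rounded down)
After reduction: 81 − 8 = 73 months
Less pre-trial detention credit: 73 months − 10 months = 63 months
Cap at 57 months: 63 months exceeds the cap → 57 months
Minimum 20 months: 57 months meets the minimum, no increase.

57 months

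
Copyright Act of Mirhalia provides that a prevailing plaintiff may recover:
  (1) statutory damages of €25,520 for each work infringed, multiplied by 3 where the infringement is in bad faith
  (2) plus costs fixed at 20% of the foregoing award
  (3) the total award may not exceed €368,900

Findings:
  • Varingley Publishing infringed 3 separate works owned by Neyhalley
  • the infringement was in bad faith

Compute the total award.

Statutory damages: 3 × €25,520 = €76,560
Trebled: 3 × €76,560 = €229,680
Costs: 20% of €229,680 = €45,936
Award plus costs: €229,680 + €45,936 = €275,616
Cap at €368,900: €275,616 is within the cap, no reduction.

€275,616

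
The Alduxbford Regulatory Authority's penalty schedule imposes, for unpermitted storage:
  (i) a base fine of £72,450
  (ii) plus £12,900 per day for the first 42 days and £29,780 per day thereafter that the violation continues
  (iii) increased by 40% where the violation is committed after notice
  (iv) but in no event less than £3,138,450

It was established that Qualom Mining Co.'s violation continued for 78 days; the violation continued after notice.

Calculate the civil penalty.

First 42 days: 42 × £12,900 = £541,800
Remaining days: (78 − 42) × £29,780 = £1,072,080
Per-day component: £541,800 + £1,072,080 = £1,613,880
Base plus per-day: £72,450 + £1,613,880 = £1,686,330
Enhancement: 40% of £1,686,330 = £674,532
Enhanced fine: £1,686,330 + £674,532 = £2,360,862
Minimum £3,138,450: £2,360,862 is below the minimum → £3,138,450

£3,138,450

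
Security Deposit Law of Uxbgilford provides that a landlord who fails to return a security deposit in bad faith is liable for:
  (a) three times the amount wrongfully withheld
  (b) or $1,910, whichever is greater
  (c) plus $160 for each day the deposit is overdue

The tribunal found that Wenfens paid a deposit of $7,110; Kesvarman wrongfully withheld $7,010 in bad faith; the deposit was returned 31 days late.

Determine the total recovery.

Trebled: 3 × $7,010 = $21,030
Minimum $1,910: $21,030 meets the minimum, no increase.
Late-return penalty: 31 × $160 = $4,960
Damages plus late penalty: $21,030 + $4,960 = $25,990

$25,990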